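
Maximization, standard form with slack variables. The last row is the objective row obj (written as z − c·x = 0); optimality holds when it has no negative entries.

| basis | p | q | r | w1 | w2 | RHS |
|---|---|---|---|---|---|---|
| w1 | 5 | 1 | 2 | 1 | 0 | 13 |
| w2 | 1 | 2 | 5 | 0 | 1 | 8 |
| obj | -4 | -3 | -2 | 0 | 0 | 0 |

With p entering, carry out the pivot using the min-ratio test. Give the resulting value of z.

Ratio test on column p — row 1: 13/5 = 13/5; row 2: 8/1 = 8. Minimum is 13/5 at row 1 (w1 leaves); pivot element 5.
Pivot on row 1; the obj-row RHS becomes 0 − (-4)·(13/5) = 52/5.

52/5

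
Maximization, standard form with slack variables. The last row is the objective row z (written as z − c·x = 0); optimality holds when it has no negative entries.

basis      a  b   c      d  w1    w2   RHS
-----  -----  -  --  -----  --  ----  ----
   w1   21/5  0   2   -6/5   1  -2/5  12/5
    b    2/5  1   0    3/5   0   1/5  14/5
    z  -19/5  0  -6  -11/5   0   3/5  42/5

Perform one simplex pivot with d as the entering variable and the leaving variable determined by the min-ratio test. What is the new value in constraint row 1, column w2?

Ratio test on column d — row 1: entry -6/5 ≤ 0; row 2: (14/5)/(3/5) = 14/3. Minimum is 14/3 at row 2 (b leaves); pivot element 3/5.
Divide row 2 by 3/5; eliminate column d from the other rows.
Row 1 update in column w2: -2/5 − (-6/5)·(1/3) = 0.

0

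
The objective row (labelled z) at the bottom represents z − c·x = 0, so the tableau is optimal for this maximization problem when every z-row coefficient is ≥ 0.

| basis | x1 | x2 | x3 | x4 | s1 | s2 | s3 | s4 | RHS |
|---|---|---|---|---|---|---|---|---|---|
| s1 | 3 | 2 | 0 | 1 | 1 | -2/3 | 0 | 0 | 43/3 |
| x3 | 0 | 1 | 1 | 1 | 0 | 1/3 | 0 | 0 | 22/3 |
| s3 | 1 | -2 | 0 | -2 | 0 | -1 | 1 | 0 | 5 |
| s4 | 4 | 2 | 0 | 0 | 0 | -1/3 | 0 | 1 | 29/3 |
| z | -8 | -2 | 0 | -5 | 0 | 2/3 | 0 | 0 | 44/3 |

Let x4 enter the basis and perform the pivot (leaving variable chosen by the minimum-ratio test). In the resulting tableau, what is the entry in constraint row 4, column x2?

Ratio test on column x4 — row 1: (43/3)/1 = 43/3; row 2: (22/3)/1 = 22/3; row 3: entry -2 ≤ 0; row 4: entry 0 ≤ 0. Minimum is 22/3 at row 2 (x3 leaves); pivot element 1.
Divide row 2 by 1; eliminate column x4 from the other rows.
Row 4 update in column x2: 2 − 0·1 = 2.

2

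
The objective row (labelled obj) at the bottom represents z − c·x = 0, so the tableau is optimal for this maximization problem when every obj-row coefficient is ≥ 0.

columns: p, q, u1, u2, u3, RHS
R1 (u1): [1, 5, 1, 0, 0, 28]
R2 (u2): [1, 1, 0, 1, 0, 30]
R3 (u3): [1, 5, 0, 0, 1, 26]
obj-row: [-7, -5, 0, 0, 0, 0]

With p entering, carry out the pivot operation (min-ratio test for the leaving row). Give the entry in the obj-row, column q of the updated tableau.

30

Ratio test on column p — row 1: 28/1 = 28; row 2: 30/1 = 30; row 3: 26/1 = 26. Minimum is 26 at row 3 (u3 leaves); pivot element 1.
Divide row 3 by 1; eliminate column p from the other rows.
obj-row update in column q: -5 − (-7)·5 = 30.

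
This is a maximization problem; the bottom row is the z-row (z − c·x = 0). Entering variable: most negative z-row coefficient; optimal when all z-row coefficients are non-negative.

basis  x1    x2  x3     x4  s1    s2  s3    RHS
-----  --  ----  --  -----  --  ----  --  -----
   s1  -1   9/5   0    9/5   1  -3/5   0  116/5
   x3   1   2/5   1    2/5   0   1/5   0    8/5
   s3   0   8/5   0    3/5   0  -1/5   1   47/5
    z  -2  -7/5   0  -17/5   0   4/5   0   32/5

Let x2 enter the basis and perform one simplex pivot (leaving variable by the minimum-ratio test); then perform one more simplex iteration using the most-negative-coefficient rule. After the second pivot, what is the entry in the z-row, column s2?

5/2

Ratio test on column x2 — row 1: (116/5)/(9/5) = 116/9; row 2: (8/5)/(2/5) = 4; row 3: (47/5)/(8/5) = 47/8. Minimum is 4 at row 2 (x3 leaves); pivot element 2/5.
Divide row 2 by 2/5; eliminate column x2 from the other rows.
Second iteration: most negative z-row entry is -2 in column x4, so x4 enters.
Ratio test on column x4 — row 1: entry 0 ≤ 0; row 2: 4/1 = 4; row 3: entry -1 ≤ 0. Minimum is 4 at row 2 (x2 leaves); pivot element 1.
Divide row 2 by 1; eliminate column x4 from the other rows.
After both pivots, the entry at the z-row, column s2 is 5/2.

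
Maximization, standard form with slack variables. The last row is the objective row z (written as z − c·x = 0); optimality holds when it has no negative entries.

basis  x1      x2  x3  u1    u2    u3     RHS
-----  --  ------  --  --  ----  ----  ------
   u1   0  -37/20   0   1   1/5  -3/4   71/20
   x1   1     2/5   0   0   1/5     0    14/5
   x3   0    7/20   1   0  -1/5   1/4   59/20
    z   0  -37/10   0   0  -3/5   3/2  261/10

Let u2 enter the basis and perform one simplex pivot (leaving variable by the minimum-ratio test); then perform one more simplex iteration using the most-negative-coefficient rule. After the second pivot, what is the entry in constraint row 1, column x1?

37/8

Ratio test on column u2 — row 1: (71/20)/(1/5) = 71/4; row 2: (14/5)/(1/5) = 14; row 3: entry -1/5 ≤ 0. Minimum is 14 at row 2 (x1 leaves); pivot element 1/5.
Divide row 2 by 1/5; eliminate column u2 from the other rows.
Second iteration: most negative z-row entry is -5/2 in column x2, so x2 enters.
Ratio test on column x2 — row 1: entry -9/4 ≤ 0; row 2: 14/2 = 7; row 3: (23/4)/(3/4) = 23/3. Minimum is 7 at row 2 (u2 leaves); pivot element 2.
Divide row 2 by 2; eliminate column x2 from the other rows.
After both pivots, the entry at constraint row 1, column x1 is 37/8.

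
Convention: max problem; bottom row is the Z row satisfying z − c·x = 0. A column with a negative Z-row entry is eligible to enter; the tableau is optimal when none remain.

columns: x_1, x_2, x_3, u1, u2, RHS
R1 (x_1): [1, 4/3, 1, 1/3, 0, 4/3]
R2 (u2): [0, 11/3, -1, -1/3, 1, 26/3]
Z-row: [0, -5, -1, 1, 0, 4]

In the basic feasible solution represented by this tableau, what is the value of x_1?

4/3

x_1 is basic (row 1); its value is the RHS of that row, 4/3.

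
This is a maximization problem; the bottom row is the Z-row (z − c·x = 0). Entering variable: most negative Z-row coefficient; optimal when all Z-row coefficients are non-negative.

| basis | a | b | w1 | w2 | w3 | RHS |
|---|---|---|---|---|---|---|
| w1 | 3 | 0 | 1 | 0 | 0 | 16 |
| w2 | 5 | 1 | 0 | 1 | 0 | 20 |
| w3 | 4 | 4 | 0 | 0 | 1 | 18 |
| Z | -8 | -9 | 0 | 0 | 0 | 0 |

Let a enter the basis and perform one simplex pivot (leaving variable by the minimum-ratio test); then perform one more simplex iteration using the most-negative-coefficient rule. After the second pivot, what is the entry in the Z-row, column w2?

-1/4

Ratio test on column a — row 1: 16/3 = 16/3; row 2: 20/5 = 4; row 3: 18/4 = 9/2. Minimum is 4 at row 2 (w2 leaves); pivot element 5.
Divide row 2 by 5; eliminate column a from the other rows.
Second iteration: most negative Z-row entry is -37/5 in column b, so b enters.
Ratio test on column b — row 1: entry -3/5 ≤ 0; row 2: 4/(1/5) = 20; row 3: 2/(16/5) = 5/8. Minimum is 5/8 at row 3 (w3 leaves); pivot element 16/5.
Divide row 3 by 16/5; eliminate column b from the other rows.
After both pivots, the entry at the Z-row, column w2 is -1/4.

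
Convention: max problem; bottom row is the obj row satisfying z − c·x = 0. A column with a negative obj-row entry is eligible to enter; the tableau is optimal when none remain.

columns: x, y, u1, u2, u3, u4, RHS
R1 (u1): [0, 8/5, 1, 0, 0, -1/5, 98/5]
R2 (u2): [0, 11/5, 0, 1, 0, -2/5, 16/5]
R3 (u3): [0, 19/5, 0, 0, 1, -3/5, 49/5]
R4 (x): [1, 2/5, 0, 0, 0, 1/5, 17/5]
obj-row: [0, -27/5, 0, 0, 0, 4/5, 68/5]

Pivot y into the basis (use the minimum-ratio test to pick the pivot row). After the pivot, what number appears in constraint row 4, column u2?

-2/11

Ratio test on column y — row 1: (98/5)/(8/5) = 49/4; row 2: (16/5)/(11/5) = 16/11; row 3: (49/5)/(19/5) = 49/19; row 4: (17/5)/(2/5) = 17/2. Minimum is 16/11 at row 2 (u2 leaves); pivot element 11/5.
Divide row 2 by 11/5; eliminate column y from the other rows.
Row 4 update in column u2: 0 − (2/5)·(5/11) = -2/11.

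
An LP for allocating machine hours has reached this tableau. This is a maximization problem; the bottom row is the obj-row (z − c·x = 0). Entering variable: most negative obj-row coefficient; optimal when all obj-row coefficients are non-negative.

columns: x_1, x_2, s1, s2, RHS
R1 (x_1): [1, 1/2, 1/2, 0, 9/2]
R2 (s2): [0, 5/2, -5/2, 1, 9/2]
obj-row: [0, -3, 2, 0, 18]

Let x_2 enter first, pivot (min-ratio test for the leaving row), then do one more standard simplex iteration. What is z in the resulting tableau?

Ratio test on column x_2 — row 1: (9/2)/(1/2) = 9; row 2: (9/2)/(5/2) = 9/5. Minimum is 9/5 at row 2 (s2 leaves); pivot element 5/2.
Pivot on row 2; the obj-row RHS becomes 18 − (-3)·(9/5) = 117/5.
Next entering variable (most negative obj-row entry -1): s1.
Ratio test on column s1 — row 1: (18/5)/1 = 18/5; row 2: entry -1 ≤ 0. Minimum is 18/5 at row 1 (x_1 leaves); pivot element 1.
After the second pivot the obj-row RHS is 117/5 − (-1)·(18/5) = 27.

27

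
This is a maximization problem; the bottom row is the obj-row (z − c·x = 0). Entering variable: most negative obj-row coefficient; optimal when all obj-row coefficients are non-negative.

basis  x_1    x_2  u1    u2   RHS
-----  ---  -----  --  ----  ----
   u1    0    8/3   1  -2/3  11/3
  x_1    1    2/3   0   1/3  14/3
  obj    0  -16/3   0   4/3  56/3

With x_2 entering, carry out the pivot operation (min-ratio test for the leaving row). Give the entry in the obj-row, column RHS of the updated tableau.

26

Ratio test on column x_2 — row 1: (11/3)/(8/3) = 11/8; row 2: (14/3)/(2/3) = 7. Minimum is 11/8 at row 1 (u1 leaves); pivot element 8/3.
Divide row 1 by 8/3; eliminate column x_2 from the other rows.
obj-row update in column RHS: 56/3 − (-16/3)·(11/8) = 26.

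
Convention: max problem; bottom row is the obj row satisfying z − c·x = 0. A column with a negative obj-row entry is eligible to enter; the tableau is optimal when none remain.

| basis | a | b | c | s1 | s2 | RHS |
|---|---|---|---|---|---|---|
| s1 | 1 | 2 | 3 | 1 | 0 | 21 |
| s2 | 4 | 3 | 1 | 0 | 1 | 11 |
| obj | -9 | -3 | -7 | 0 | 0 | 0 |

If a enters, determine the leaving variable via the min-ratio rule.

s2

Column a entries and ratios — s1: 21/1 = 21; s2: 11/4 = 11/4.
Smallest ratio is 11/4 in the row of s2, so s2 leaves.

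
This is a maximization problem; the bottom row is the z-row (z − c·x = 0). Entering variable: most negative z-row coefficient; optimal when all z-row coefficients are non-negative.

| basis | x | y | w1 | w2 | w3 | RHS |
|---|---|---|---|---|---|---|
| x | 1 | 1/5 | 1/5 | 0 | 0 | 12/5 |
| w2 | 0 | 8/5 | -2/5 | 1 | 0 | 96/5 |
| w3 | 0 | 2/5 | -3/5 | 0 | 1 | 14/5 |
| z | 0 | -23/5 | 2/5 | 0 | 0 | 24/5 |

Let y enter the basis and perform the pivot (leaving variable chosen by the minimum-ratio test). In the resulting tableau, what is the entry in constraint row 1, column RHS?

1

Ratio test on column y — row 1: (12/5)/(1/5) = 12; row 2: (96/5)/(8/5) = 12; row 3: (14/5)/(2/5) = 7. Minimum is 7 at row 3 (w3 leaves); pivot element 2/5.
Divide row 3 by 2/5; eliminate column y from the other rows.
Row 1 update in column RHS: 12/5 − (1/5)·7 = 1.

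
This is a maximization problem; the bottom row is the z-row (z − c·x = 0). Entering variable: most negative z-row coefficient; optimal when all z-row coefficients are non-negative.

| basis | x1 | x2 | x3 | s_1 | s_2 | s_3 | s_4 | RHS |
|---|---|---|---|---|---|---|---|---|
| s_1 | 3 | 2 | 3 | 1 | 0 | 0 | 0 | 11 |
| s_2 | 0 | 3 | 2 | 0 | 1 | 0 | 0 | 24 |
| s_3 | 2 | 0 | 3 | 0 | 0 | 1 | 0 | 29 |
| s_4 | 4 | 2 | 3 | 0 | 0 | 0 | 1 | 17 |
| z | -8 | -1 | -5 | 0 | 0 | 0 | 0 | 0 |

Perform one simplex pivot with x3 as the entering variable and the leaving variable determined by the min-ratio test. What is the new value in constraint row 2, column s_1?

-2/3

Ratio test on column x3 — row 1: 11/3 = 11/3; row 2: 24/2 = 12; row 3: 29/3 = 29/3; row 4: 17/3 = 17/3. Minimum is 11/3 at row 1 (s_1 leaves); pivot element 3.
Divide row 1 by 3; eliminate column x3 from the other rows.
Row 2 update in column s_1: 0 − 2·(1/3) = -2/3.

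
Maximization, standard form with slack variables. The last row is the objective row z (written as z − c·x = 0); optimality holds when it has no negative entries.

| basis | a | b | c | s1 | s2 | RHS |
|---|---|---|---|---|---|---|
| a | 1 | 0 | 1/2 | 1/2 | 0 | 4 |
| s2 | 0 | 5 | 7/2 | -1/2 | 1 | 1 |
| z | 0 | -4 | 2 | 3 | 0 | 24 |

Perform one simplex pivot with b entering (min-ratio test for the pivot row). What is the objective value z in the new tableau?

124/5

Ratio test on column b — row 1: entry 0 ≤ 0; row 2: 1/5 = 1/5. Minimum is 1/5 at row 2 (s2 leaves); pivot element 5.
Pivot on row 2; the z-row RHS becomes 24 − (-4)·(1/5) = 124/5.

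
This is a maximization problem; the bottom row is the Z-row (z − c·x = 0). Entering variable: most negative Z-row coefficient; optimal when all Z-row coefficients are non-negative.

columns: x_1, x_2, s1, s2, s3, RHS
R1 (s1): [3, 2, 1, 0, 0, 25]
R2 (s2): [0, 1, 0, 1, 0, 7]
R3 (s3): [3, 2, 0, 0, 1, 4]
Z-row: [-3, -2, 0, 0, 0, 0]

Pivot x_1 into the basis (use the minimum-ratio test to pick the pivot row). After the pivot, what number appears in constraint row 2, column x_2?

Ratio test on column x_1 — row 1: 25/3 = 25/3; row 2: entry 0 ≤ 0; row 3: 4/3 = 4/3. Minimum is 4/3 at row 3 (s3 leaves); pivot element 3.
Divide row 3 by 3; eliminate column x_1 from the other rows.
Row 2 update in column x_2: 1 − 0·(2/3) = 1.

1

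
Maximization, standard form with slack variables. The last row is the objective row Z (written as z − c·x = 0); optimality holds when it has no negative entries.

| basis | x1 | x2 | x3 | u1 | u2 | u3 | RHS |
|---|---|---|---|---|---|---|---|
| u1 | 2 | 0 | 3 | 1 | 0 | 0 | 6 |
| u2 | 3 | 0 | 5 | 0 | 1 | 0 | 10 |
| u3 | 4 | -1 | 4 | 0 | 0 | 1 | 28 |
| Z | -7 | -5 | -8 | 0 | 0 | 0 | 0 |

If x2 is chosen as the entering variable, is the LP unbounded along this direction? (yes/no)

Every constraint-row entry in column x2 is ≤ 0, so increasing x2 is unbounded.

yes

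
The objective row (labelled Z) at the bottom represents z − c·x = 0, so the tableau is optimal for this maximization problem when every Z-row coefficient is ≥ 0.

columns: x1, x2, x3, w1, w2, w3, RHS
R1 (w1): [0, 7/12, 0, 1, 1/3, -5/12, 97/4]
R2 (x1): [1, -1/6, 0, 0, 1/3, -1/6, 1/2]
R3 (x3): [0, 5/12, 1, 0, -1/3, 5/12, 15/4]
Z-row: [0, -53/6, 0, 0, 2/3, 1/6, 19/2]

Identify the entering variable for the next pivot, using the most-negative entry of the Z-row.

Negative Z-row entries: x2: -53/6.
The most negative is -53/6 in column x2, so x2 enters.

x2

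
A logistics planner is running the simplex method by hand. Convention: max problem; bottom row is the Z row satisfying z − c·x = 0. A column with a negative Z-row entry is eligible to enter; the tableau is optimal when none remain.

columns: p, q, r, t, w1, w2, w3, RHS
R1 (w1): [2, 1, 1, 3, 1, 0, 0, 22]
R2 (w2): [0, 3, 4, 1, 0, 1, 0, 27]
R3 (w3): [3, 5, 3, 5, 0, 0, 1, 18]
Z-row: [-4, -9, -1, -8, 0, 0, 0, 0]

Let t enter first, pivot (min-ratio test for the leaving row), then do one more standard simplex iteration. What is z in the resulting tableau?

162/5

Ratio test on column t — row 1: 22/3 = 22/3; row 2: 27/1 = 27; row 3: 18/5 = 18/5. Minimum is 18/5 at row 3 (w3 leaves); pivot element 5.
Pivot on row 3; the Z-row RHS becomes 0 − (-8)·(18/5) = 144/5.
Next entering variable (most negative Z-row entry -1): q.
Ratio test on column q — row 1: entry -2 ≤ 0; row 2: (117/5)/2 = 117/10; row 3: (18/5)/1 = 18/5. Minimum is 18/5 at row 3 (t leaves); pivot element 1.
After the second pivot the Z-row RHS is 144/5 − (-1)·(18/5) = 162/5.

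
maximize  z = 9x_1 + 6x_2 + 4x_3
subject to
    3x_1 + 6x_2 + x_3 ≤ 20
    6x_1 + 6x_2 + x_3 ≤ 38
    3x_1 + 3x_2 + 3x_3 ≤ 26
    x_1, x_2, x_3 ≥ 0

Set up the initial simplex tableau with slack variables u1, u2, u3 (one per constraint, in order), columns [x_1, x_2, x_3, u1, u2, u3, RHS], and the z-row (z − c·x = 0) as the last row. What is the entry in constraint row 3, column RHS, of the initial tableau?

26

The RHS of constraint 3 is b_3 = 26.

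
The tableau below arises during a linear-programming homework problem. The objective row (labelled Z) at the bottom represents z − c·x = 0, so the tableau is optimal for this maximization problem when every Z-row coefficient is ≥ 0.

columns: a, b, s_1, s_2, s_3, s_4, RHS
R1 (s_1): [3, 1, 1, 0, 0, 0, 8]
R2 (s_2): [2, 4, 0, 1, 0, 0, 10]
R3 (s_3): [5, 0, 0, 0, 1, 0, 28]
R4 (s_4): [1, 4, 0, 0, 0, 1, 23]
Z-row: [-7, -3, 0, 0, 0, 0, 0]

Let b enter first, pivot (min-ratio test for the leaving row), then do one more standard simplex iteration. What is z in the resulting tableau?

98/5

Ratio test on column b — row 1: 8/1 = 8; row 2: 10/4 = 5/2; row 3: entry 0 ≤ 0; row 4: 23/4 = 23/4. Minimum is 5/2 at row 2 (s_2 leaves); pivot element 4.
Pivot on row 2; the Z-row RHS becomes 0 − (-3)·(5/2) = 15/2.
Next entering variable (most negative Z-row entry -11/2): a.
Ratio test on column a — row 1: (11/2)/(5/2) = 11/5; row 2: (5/2)/(1/2) = 5; row 3: 28/5 = 28/5; row 4: entry -1 ≤ 0. Minimum is 11/5 at row 1 (s_1 leaves); pivot element 5/2.
After the second pivot the Z-row RHS is 15/2 − (-11/2)·(11/5) = 98/5.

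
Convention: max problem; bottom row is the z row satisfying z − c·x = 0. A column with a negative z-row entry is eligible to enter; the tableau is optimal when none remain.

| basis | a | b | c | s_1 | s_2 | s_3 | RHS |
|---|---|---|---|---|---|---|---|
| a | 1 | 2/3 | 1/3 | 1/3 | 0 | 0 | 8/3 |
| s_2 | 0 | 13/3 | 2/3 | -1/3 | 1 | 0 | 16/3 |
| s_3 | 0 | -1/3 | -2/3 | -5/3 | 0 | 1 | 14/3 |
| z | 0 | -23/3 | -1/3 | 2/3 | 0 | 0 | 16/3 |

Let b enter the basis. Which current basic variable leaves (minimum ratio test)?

Column b entries and ratios — a: (8/3)/(2/3) = 4; s_2: (16/3)/(13/3) = 16/13; s_3: -1/3 ≤ 0, skip.
Smallest ratio is 16/13 in the row of s_2, so s_2 leaves.

s_2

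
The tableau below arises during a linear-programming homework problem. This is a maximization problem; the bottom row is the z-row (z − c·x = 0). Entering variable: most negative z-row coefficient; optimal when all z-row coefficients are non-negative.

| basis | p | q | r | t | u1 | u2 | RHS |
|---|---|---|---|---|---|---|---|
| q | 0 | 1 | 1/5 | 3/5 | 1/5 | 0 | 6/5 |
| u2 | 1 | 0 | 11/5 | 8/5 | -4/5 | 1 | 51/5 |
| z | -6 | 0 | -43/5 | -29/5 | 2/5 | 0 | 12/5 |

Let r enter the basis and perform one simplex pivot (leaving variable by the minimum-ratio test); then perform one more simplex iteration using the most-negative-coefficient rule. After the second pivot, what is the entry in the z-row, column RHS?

Ratio test on column r — row 1: (6/5)/(1/5) = 6; row 2: (51/5)/(11/5) = 51/11. Minimum is 51/11 at row 2 (u2 leaves); pivot element 11/5.
Divide row 2 by 11/5; eliminate column r from the other rows.
Second iteration: most negative z-row entry is -30/11 in column u1, so u1 enters.
Ratio test on column u1 — row 1: (3/11)/(3/11) = 1; row 2: entry -4/11 ≤ 0. Minimum is 1 at row 1 (q leaves); pivot element 3/11.
Divide row 1 by 3/11; eliminate column u1 from the other rows.
After both pivots, the entry at the z-row, column RHS is 45.

45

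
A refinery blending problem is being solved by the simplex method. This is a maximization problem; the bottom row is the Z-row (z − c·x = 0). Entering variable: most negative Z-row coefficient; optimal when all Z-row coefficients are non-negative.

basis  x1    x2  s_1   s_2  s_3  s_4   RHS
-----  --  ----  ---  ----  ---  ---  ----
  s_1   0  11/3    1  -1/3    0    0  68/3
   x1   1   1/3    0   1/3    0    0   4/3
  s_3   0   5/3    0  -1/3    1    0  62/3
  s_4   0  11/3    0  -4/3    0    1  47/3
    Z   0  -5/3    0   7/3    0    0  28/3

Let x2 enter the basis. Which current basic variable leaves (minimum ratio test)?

x1

Column x2 entries and ratios — s_1: (68/3)/(11/3) = 68/11; x1: (4/3)/(1/3) = 4; s_3: (62/3)/(5/3) = 62/5; s_4: (47/3)/(11/3) = 47/11.
Smallest ratio is 4 in the row of x1, so x1 leaves.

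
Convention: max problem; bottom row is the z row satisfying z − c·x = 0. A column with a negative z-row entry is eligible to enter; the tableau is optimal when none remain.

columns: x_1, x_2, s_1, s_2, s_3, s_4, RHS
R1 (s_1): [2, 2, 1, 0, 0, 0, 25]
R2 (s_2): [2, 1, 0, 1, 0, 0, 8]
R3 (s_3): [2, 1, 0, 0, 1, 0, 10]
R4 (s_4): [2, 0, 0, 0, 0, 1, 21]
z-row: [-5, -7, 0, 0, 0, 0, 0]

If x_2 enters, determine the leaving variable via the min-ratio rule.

Column x_2 entries and ratios — s_1: 25/2 = 25/2; s_2: 8/1 = 8; s_3: 10/1 = 10; s_4: 0 ≤ 0, skip.
Smallest ratio is 8 in the row of s_2, so s_2 leaves.

s_2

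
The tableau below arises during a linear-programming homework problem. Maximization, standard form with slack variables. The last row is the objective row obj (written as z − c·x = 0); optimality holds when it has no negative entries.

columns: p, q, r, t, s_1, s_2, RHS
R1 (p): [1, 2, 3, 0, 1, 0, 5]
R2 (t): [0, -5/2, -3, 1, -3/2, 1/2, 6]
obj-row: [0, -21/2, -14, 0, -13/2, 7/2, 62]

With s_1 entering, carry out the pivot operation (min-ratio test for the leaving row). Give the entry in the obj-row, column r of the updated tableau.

11/2

Ratio test on column s_1 — row 1: 5/1 = 5; row 2: entry -3/2 ≤ 0. Minimum is 5 at row 1 (p leaves); pivot element 1.
Divide row 1 by 1; eliminate column s_1 from the other rows.
obj-row update in column r: -14 − (-13/2)·3 = 11/2.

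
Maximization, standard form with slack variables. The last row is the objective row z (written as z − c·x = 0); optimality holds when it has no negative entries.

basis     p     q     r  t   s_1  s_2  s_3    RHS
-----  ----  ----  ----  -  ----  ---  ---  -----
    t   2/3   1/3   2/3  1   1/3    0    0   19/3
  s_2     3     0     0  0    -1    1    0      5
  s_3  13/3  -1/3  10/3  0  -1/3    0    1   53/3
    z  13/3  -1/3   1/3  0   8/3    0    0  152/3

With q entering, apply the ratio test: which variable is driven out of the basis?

Column q entries and ratios — t: (19/3)/(1/3) = 19; s_2: 0 ≤ 0, skip; s_3: -1/3 ≤ 0, skip.
Smallest ratio is 19 in the row of t, so t leaves.

t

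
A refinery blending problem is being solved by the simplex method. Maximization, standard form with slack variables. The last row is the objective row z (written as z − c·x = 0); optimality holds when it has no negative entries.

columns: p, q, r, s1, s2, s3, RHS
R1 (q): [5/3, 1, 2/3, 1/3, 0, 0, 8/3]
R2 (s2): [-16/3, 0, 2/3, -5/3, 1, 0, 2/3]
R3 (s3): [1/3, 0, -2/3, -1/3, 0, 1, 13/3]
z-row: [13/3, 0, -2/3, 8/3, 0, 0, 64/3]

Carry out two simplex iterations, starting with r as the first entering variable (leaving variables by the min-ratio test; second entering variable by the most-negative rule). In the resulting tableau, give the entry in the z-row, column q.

1/7

Ratio test on column r — row 1: (8/3)/(2/3) = 4; row 2: (2/3)/(2/3) = 1; row 3: entry -2/3 ≤ 0. Minimum is 1 at row 2 (s2 leaves); pivot element 2/3.
Divide row 2 by 2/3; eliminate column r from the other rows.
Second iteration: most negative z-row entry is -1 in column p, so p enters.
Ratio test on column p — row 1: 2/7 = 2/7; row 2: entry -8 ≤ 0; row 3: entry -5 ≤ 0. Minimum is 2/7 at row 1 (q leaves); pivot element 7.
Divide row 1 by 7; eliminate column p from the other rows.
After both pivots, the entry at the z-row, column q is 1/7.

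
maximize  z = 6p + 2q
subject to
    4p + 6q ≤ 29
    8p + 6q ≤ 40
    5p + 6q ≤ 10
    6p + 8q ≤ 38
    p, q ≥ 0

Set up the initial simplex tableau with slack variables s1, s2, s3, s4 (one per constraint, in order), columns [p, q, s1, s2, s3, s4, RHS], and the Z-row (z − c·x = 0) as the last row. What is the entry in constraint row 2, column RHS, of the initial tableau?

The RHS of constraint 2 is b_2 = 40.

40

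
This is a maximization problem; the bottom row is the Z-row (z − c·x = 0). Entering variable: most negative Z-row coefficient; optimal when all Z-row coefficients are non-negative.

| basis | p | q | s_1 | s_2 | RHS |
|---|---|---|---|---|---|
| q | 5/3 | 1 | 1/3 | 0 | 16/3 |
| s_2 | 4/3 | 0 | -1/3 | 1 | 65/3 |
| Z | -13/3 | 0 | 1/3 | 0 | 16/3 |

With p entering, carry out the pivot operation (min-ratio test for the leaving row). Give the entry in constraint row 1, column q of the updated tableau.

Ratio test on column p — row 1: (16/3)/(5/3) = 16/5; row 2: (65/3)/(4/3) = 65/4. Minimum is 16/5 at row 1 (q leaves); pivot element 5/3.
Divide row 1 by 5/3; eliminate column p from the other rows.
In the new row 1, the q entry is the old entry divided by the pivot: 1/(5/3) = 3/5.

3/5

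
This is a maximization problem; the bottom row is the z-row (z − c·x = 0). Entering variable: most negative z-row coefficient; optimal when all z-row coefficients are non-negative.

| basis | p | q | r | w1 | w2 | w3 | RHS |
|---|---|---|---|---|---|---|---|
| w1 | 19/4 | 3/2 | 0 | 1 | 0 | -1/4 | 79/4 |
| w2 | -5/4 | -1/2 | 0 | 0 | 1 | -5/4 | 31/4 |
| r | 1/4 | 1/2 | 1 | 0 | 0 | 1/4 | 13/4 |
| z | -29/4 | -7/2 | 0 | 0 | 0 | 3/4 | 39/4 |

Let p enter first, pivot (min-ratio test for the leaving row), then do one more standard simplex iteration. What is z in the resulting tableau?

185/4

Ratio test on column p — row 1: (79/4)/(19/4) = 79/19; row 2: entry -5/4 ≤ 0; row 3: (13/4)/(1/4) = 13. Minimum is 79/19 at row 1 (w1 leaves); pivot element 19/4.
Pivot on row 1; the z-row RHS becomes 39/4 − (-29/4)·(79/19) = 758/19.
Next entering variable (most negative z-row entry -23/19): q.
Ratio test on column q — row 1: (79/19)/(6/19) = 79/6; row 2: entry -2/19 ≤ 0; row 3: (42/19)/(8/19) = 21/4. Minimum is 21/4 at row 3 (r leaves); pivot element 8/19.
After the second pivot the z-row RHS is 758/19 − (-23/19)·(21/4) = 185/4.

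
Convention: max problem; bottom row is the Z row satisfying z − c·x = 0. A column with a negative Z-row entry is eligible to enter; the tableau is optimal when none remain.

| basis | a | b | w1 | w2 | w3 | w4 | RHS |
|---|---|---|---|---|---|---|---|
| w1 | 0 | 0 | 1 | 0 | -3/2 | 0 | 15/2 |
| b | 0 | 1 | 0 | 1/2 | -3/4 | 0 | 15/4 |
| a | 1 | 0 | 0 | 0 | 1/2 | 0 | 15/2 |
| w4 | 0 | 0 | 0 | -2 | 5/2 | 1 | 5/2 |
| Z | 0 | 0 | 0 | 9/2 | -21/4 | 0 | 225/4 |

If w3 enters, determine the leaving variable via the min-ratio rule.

Column w3 entries and ratios — w1: -3/2 ≤ 0, skip; b: -3/4 ≤ 0, skip; a: (15/2)/(1/2) = 15; w4: (5/2)/(5/2) = 1.
Smallest ratio is 1 in the row of w4, so w4 leaves.

w4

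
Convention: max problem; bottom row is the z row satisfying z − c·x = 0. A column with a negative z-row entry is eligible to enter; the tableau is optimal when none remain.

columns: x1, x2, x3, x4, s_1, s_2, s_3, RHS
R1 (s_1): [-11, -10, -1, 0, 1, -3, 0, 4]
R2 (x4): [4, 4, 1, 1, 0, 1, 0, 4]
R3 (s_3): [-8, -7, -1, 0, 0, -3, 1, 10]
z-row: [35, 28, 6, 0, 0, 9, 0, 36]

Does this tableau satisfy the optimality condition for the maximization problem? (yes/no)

yes

Every z-row coefficient is ≥ 0, so the tableau is optimal.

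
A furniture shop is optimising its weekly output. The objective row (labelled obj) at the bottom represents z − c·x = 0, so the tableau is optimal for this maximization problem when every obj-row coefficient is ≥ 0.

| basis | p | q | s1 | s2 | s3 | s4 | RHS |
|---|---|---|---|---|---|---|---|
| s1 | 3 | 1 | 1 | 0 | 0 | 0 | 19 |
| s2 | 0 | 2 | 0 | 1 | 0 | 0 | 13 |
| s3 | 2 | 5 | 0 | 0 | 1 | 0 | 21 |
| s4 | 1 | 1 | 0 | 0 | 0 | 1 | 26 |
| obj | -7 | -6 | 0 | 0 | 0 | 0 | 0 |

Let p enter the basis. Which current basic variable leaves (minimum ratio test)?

s1

Column p entries and ratios — s1: 19/3 = 19/3; s2: 0 ≤ 0, skip; s3: 21/2 = 21/2; s4: 26/1 = 26.
Smallest ratio is 19/3 in the row of s1, so s1 leaves.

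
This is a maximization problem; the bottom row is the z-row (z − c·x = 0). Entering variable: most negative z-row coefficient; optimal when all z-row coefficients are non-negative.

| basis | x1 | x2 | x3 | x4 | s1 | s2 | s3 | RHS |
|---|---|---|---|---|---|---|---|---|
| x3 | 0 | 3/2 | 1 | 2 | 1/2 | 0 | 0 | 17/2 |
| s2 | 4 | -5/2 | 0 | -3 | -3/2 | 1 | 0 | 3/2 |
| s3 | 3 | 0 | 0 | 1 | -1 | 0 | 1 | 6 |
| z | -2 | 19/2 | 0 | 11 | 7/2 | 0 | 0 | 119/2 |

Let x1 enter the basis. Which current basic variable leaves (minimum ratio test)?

s2

Column x1 entries and ratios — x3: 0 ≤ 0, skip; s2: (3/2)/4 = 3/8; s3: 6/3 = 2.
Smallest ratio is 3/8 in the row of s2, so s2 leaves.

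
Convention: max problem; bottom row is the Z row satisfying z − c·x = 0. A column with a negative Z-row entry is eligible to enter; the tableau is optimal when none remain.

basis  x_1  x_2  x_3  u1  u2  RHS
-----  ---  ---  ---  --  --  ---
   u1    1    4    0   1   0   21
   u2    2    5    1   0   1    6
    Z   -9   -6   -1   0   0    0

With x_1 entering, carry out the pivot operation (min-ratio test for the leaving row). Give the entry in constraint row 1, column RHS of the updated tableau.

18

Ratio test on column x_1 — row 1: 21/1 = 21; row 2: 6/2 = 3. Minimum is 3 at row 2 (u2 leaves); pivot element 2.
Divide row 2 by 2; eliminate column x_1 from the other rows.
Row 1 update in column RHS: 21 − 1·3 = 18.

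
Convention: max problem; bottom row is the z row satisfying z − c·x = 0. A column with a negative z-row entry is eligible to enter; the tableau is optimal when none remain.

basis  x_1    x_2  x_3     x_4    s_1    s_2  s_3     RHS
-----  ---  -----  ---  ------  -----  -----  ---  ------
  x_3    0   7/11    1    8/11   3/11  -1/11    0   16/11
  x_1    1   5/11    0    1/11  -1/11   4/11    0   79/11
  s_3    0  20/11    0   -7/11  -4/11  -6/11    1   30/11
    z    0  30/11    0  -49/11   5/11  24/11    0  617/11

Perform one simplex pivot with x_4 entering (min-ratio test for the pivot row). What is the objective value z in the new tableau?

65

Ratio test on column x_4 — row 1: (16/11)/(8/11) = 2; row 2: (79/11)/(1/11) = 79; row 3: entry -7/11 ≤ 0. Minimum is 2 at row 1 (x_3 leaves); pivot element 8/11.
Pivot on row 1; the z-row RHS becomes 617/11 − (-49/11)·2 = 65.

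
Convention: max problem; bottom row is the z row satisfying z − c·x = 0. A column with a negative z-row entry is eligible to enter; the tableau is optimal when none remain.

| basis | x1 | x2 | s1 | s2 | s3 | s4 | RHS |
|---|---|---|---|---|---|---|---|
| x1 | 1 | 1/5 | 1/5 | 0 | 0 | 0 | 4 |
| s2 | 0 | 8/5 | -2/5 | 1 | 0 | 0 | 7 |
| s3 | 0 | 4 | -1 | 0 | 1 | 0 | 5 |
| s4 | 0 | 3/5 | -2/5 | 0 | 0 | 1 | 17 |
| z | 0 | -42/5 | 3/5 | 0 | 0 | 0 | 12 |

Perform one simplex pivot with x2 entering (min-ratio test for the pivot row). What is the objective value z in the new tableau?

Ratio test on column x2 — row 1: 4/(1/5) = 20; row 2: 7/(8/5) = 35/8; row 3: 5/4 = 5/4; row 4: 17/(3/5) = 85/3. Minimum is 5/4 at row 3 (s3 leaves); pivot element 4.
Pivot on row 3; the z-row RHS becomes 12 − (-42/5)·(5/4) = 45/2.

45/2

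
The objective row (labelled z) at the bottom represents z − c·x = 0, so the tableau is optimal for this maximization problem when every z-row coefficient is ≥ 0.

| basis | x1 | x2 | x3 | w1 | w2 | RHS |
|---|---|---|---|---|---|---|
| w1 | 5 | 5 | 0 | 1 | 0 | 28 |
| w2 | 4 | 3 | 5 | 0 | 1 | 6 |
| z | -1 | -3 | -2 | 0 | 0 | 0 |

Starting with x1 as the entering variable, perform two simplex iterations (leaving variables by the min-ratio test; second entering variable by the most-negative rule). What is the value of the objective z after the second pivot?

6

Ratio test on column x1 — row 1: 28/5 = 28/5; row 2: 6/4 = 3/2. Minimum is 3/2 at row 2 (w2 leaves); pivot element 4.
Pivot on row 2; the z-row RHS becomes 0 − (-1)·(3/2) = 3/2.
Next entering variable (most negative z-row entry -9/4): x2.
Ratio test on column x2 — row 1: (41/2)/(5/4) = 82/5; row 2: (3/2)/(3/4) = 2. Minimum is 2 at row 2 (x1 leaves); pivot element 3/4.
After the second pivot the z-row RHS is 3/2 − (-9/4)·2 = 6.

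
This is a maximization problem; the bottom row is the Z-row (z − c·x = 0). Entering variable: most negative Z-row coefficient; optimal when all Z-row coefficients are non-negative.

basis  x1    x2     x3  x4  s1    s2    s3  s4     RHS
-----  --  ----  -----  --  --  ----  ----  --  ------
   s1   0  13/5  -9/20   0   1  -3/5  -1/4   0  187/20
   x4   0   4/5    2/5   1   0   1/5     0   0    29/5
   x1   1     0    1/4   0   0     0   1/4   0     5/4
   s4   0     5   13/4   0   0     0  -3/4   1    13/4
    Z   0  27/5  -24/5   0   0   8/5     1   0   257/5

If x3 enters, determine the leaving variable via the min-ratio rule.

s4

Column x3 entries and ratios — s1: -9/20 ≤ 0, skip; x4: (29/5)/(2/5) = 29/2; x1: (5/4)/(1/4) = 5; s4: (13/4)/(13/4) = 1.
Smallest ratio is 1 in the row of s4, so s4 leaves.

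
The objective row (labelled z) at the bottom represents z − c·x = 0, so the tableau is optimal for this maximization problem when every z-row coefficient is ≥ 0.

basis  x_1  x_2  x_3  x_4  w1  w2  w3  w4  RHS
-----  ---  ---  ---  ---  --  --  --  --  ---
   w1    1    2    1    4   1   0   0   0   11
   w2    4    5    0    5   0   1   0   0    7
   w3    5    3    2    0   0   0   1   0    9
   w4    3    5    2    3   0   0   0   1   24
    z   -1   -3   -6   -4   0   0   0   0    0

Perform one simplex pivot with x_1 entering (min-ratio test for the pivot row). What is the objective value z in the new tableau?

Ratio test on column x_1 — row 1: 11/1 = 11; row 2: 7/4 = 7/4; row 3: 9/5 = 9/5; row 4: 24/3 = 8. Minimum is 7/4 at row 2 (w2 leaves); pivot element 4.
Pivot on row 2; the z-row RHS becomes 0 − (-1)·(7/4) = 7/4.

7/4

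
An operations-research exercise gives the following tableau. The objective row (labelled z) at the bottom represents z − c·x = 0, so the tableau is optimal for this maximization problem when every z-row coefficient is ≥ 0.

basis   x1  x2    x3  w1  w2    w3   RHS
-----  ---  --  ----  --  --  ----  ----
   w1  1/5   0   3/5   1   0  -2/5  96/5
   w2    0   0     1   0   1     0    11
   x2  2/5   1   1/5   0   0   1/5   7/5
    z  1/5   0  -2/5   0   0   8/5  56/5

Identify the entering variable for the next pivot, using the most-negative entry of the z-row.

Negative z-row entries: x3: -2/5.
The most negative is -2/5 in column x3, so x3 enters.

x3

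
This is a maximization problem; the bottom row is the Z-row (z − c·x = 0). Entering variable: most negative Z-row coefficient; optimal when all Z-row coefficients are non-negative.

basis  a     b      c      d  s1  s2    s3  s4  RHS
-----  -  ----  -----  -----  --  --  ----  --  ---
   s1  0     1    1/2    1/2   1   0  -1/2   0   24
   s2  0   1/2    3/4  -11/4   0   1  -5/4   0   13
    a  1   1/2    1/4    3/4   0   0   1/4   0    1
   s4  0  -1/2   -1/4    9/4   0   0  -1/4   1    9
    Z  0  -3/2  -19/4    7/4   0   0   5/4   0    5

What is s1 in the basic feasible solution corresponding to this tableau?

s1 is basic (row 1); its value is the RHS of that row, 24.

24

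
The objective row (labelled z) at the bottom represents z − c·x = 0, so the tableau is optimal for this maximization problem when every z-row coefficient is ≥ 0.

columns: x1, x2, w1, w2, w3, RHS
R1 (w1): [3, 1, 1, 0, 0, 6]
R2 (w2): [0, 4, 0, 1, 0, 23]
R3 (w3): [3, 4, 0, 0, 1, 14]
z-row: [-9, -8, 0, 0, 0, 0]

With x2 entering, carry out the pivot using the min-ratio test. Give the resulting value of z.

28

Ratio test on column x2 — row 1: 6/1 = 6; row 2: 23/4 = 23/4; row 3: 14/4 = 7/2. Minimum is 7/2 at row 3 (w3 leaves); pivot element 4.
Pivot on row 3; the z-row RHS becomes 0 − (-8)·(7/2) = 28.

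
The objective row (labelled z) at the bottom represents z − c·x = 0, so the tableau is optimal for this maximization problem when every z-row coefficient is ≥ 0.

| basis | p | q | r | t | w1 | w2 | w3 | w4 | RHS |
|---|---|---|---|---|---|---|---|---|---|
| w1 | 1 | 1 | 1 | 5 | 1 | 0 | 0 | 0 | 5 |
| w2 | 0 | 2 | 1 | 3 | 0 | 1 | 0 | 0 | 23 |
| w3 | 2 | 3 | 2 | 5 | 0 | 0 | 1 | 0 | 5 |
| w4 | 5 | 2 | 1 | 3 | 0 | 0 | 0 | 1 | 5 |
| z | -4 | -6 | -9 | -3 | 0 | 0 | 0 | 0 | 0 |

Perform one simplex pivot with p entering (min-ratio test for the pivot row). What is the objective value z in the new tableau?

Ratio test on column p — row 1: 5/1 = 5; row 2: entry 0 ≤ 0; row 3: 5/2 = 5/2; row 4: 5/5 = 1. Minimum is 1 at row 4 (w4 leaves); pivot element 5.
Pivot on row 4; the z-row RHS becomes 0 − (-4)·1 = 4.

4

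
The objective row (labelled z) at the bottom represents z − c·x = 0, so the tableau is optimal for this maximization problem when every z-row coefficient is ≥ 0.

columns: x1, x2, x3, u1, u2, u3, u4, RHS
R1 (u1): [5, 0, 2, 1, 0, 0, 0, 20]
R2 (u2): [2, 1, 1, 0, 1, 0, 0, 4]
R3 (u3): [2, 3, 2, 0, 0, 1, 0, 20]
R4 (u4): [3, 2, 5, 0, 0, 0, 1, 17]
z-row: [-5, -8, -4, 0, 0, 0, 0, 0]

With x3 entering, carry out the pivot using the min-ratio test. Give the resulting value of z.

Ratio test on column x3 — row 1: 20/2 = 10; row 2: 4/1 = 4; row 3: 20/2 = 10; row 4: 17/5 = 17/5. Minimum is 17/5 at row 4 (u4 leaves); pivot element 5.
Pivot on row 4; the z-row RHS becomes 0 − (-4)·(17/5) = 68/5.

68/5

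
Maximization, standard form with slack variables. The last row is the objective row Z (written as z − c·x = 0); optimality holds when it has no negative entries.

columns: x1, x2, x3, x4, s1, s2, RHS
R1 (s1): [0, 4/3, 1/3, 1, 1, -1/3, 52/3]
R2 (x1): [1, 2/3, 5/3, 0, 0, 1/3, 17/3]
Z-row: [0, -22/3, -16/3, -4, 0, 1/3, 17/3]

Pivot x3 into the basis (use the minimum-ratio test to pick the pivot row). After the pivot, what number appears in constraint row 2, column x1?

Ratio test on column x3 — row 1: (52/3)/(1/3) = 52; row 2: (17/3)/(5/3) = 17/5. Minimum is 17/5 at row 2 (x1 leaves); pivot element 5/3.
Divide row 2 by 5/3; eliminate column x3 from the other rows.
In the new row 2, the x1 entry is the old entry divided by the pivot: 1/(5/3) = 3/5.

3/5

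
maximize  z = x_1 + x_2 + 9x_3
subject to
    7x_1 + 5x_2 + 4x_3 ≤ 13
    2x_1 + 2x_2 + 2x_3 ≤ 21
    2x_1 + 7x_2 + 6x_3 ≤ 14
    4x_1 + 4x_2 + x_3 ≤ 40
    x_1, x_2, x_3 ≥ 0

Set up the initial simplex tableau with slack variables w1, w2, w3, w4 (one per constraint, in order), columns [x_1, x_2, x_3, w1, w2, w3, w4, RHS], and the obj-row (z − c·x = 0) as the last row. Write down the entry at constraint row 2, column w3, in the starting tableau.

Slack w3 belongs to constraint 3; its column is the unit vector e_3, so the entry in row 2 is 0.

0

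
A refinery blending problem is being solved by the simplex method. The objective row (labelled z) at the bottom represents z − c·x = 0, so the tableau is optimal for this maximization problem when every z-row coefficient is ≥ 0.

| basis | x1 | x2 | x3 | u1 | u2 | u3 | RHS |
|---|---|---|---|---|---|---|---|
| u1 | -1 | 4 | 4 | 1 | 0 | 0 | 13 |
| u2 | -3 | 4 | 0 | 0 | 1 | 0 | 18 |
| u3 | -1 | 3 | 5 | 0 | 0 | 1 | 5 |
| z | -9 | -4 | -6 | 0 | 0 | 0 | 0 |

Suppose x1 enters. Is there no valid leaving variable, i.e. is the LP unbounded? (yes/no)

Every constraint-row entry in column x1 is ≤ 0, so increasing x1 is unbounded.

yes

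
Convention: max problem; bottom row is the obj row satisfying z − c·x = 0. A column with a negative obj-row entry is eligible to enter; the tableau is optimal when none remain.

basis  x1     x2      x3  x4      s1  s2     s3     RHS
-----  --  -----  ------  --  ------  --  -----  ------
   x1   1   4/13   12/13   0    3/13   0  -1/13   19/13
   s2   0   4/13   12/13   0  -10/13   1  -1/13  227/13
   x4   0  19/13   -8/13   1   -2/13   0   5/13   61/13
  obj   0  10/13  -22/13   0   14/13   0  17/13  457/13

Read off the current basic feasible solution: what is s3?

0

s3 is not in the basis, so in the current basic feasible solution s3 = 0.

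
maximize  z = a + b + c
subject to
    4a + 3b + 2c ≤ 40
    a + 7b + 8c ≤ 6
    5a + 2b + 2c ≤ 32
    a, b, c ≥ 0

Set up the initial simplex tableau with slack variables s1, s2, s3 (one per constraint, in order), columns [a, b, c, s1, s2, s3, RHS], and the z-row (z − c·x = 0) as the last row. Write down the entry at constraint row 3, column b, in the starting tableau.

Constraint 3 has coefficient 2 on b.

2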